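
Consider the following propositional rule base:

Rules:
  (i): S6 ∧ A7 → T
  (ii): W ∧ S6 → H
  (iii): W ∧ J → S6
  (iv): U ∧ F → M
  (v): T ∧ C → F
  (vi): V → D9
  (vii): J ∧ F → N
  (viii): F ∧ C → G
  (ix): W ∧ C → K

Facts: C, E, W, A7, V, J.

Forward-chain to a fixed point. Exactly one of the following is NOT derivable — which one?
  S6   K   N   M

[1] (iii) [W ∧ J → S6]; (vi) [V → D9]; (ix) [W ∧ C → K]. ⇒ new: S6, D9, K.
[2] (i) [S6 ∧ A7 → T]; (ii) [W ∧ S6 → H]. ⇒ new: T, H.
[3] (v) [T ∧ C → F]. ⇒ new: F.
[4] (vii) [J ∧ F → N]; (viii) [F ∧ C → G]. ⇒ new: N, G.
Derived: S6 (round 1), K (round 1), N (round 4). M never appears in any round.

M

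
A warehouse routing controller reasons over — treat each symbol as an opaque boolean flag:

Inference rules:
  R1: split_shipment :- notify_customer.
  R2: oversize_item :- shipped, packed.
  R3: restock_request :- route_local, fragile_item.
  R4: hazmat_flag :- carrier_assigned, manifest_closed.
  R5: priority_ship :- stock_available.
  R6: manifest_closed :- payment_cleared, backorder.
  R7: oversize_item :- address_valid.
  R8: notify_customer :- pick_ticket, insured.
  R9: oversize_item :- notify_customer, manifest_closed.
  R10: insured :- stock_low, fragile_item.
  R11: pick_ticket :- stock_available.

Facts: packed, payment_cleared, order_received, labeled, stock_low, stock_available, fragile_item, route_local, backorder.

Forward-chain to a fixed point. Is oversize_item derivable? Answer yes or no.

yes

[1] R3 [restock_request :- route_local, fragile_item.]; R5 [priority_ship :- stock_available.]; R6 [manifest_closed :- payment_cleared, backorder.]; R10 [insured :- stock_low, fragile_item.]; R11 [pick_ticket :- stock_available.]. ⇒ new: restock_request, priority_ship, manifest_closed, insured, pick_ticket.
[2] R8 [notify_customer :- pick_ticket, insured.]. ⇒ new: notify_customer.
[3] R1 [split_shipment :- notify_customer.]; R9 [oversize_item :- notify_customer, manifest_closed.]. ⇒ new: split_shipment, oversize_item.
oversize_item appears in round 3, so it is derivable.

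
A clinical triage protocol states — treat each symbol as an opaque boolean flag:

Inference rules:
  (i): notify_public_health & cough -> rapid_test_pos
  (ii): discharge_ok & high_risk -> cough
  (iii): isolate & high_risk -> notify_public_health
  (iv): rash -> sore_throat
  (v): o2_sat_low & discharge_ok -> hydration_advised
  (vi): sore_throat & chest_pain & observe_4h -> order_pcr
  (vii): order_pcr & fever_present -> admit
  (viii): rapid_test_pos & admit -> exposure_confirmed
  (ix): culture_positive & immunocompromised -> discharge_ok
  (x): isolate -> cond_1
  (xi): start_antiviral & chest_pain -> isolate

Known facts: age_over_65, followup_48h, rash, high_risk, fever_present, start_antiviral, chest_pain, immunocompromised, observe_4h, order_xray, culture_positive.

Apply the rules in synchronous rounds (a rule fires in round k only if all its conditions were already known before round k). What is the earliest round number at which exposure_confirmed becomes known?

4

Round 1: (iv) [rash -> sore_throat]; (ix) [culture_positive & immunocompromised -> discharge_ok]; (xi) [start_antiviral & chest_pain -> isolate]. New: sore_throat, discharge_ok, isolate.
Round 2: (ii) [discharge_ok & high_risk -> cough]; (iii) [isolate & high_risk -> notify_public_health]; (vi) [sore_throat & chest_pain & observe_4h -> order_pcr]; (x) [isolate -> cond_1]. New: cough, notify_public_health, order_pcr, cond_1.
Round 3: (i) [notify_public_health & cough -> rapid_test_pos]; (vii) [order_pcr & fever_present -> admit]. New: rapid_test_pos, admit.
Round 4: (viii) [rapid_test_pos & admit -> exposure_confirmed]. New: exposure_confirmed.
exposure_confirmed first appears in round 4.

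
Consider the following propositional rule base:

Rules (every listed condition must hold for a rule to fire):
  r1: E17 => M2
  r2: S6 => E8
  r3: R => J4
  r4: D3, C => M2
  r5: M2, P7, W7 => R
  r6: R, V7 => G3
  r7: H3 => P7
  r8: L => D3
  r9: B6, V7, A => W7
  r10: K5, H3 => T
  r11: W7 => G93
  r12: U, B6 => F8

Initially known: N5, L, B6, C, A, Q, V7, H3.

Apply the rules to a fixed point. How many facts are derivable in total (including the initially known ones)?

[1] r7 [H3 => P7]; r8 [L => D3]; r9 [B6, V7, A => W7]. ⇒ new: P7, D3, W7.
[2] r4 [D3, C => M2]; r11 [W7 => G93]. ⇒ new: M2, G93.
[3] r5 [M2, P7, W7 => R]. ⇒ new: R.
[4] r3 [R => J4]; r6 [R, V7 => G3]. ⇒ new: J4, G3.
Closure: {A, B6, C, D3, G3, G93, H3, J4, L, M2, N5, P7, Q, R, V7, W7} — 16 facts.

16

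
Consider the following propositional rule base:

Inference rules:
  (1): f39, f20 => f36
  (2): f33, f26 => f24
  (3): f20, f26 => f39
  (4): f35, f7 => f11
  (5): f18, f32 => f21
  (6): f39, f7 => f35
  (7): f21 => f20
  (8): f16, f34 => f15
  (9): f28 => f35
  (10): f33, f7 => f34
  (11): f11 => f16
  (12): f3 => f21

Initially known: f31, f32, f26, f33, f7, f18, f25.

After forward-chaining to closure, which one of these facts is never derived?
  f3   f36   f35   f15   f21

f3

Round 1: (2) [f33, f26 => f24]; (5) [f18, f32 => f21]; (10) [f33, f7 => f34]. Adds f24, f21, f34.
Round 2: (7) [f21 => f20]. Adds f20.
Round 3: (3) [f20, f26 => f39]. Adds f39.
Round 4: (1) [f39, f20 => f36]; (6) [f39, f7 => f35]. Adds f36, f35.
Round 5: (4) [f35, f7 => f11]. Adds f11.
Round 6: (11) [f11 => f16]. Adds f16.
Round 7: (8) [f16, f34 => f15]. Adds f15.
Derived: f36 (round 4), f15 (round 7), f21 (round 1), f35 (round 4). f3 never appears in any round.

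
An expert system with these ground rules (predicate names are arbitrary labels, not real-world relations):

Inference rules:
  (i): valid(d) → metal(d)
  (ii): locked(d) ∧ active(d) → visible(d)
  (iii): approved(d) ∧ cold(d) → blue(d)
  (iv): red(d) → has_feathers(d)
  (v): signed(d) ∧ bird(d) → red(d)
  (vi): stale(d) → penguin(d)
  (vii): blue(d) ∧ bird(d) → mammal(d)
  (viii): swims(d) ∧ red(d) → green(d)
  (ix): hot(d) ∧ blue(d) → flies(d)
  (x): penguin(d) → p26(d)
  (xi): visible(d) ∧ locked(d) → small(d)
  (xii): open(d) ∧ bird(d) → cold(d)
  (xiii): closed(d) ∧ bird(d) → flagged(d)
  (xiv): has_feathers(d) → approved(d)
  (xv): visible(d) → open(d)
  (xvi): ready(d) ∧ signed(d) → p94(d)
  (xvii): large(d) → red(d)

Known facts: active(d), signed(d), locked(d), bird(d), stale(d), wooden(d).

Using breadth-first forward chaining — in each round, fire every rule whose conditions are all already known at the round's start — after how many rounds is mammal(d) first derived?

Round 1 fires (ii), (v), (vi), giving visible(d), red(d), penguin(d).
Round 2 fires (iv), (x), (xi), (xv), giving has_feathers(d), p26(d), small(d), open(d).
Round 3 fires (xii), (xiv), giving cold(d), approved(d).
Round 4 fires (iii), giving blue(d).
Round 5 fires (vii), giving mammal(d).
mammal(d) first appears in round 5.

5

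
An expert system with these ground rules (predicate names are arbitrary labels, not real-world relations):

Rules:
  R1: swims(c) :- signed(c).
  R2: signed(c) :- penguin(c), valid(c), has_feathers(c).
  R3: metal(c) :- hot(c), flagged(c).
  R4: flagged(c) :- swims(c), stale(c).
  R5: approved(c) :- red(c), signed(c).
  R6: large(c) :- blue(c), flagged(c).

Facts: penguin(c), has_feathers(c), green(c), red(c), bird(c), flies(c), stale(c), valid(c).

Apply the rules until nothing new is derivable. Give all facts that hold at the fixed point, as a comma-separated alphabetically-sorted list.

Round 1: R2 [signed(c) :- penguin(c), valid(c), has_feathers(c).]. Adds signed(c).
Round 2: R1 [swims(c) :- signed(c).]; R5 [approved(c) :- red(c), signed(c).]. Adds swims(c), approved(c).
Round 3: R4 [flagged(c) :- swims(c), stale(c).]. Adds flagged(c).

approved(c), bird(c), flagged(c), flies(c), green(c), has_feathers(c), penguin(c), red(c), signed(c), stale(c), swims(c), valid(c)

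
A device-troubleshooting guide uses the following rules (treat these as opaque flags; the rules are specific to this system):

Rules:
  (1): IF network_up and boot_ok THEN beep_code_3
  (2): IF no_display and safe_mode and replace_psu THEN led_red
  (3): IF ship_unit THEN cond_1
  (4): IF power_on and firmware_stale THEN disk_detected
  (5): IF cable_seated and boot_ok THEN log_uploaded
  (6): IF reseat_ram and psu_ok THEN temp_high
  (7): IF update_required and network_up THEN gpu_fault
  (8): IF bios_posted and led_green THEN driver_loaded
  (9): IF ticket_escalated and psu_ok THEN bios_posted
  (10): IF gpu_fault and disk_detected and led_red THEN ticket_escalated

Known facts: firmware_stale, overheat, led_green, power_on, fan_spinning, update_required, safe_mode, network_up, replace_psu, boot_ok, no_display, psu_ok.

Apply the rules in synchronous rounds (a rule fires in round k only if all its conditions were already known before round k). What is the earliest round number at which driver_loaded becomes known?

4

Round 1: (1) [IF network_up and boot_ok THEN beep_code_3]; (2) [IF no_display and safe_mode and replace_psu THEN led_red]; (4) [IF power_on and firmware_stale THEN disk_detected]; (7) [IF update_required and network_up THEN gpu_fault]. Adds beep_code_3, led_red, disk_detected, gpu_fault.
Round 2: (10) [IF gpu_fault and disk_detected and led_red THEN ticket_escalated]. Adds ticket_escalated.
Round 3: (9) [IF ticket_escalated and psu_ok THEN bios_posted]. Adds bios_posted.
Round 4: (8) [IF bios_posted and led_green THEN driver_loaded]. Adds driver_loaded.
driver_loaded first appears in round 4.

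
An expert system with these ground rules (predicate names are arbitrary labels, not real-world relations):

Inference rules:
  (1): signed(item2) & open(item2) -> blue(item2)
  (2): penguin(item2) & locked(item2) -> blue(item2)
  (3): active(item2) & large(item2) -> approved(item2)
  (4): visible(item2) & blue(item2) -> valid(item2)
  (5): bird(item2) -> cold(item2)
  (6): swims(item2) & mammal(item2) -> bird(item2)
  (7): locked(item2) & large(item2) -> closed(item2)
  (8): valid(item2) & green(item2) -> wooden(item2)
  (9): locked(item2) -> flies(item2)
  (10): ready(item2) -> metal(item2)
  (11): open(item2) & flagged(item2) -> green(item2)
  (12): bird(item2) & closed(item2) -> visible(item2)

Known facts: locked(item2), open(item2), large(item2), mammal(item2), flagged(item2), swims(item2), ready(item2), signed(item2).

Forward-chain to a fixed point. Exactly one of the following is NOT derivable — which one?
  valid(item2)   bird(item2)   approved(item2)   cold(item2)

approved(item2)

Round 1: (1) [signed(item2) & open(item2) -> blue(item2)]; (6) [swims(item2) & mammal(item2) -> bird(item2)]; (7) [locked(item2) & large(item2) -> closed(item2)]; (9) [locked(item2) -> flies(item2)]; (10) [ready(item2) -> metal(item2)]; (11) [open(item2) & flagged(item2) -> green(item2)]. Adds blue(item2), bird(item2), closed(item2), flies(item2), metal(item2), green(item2).
Round 2: (5) [bird(item2) -> cold(item2)]; (12) [bird(item2) & closed(item2) -> visible(item2)]. Adds cold(item2), visible(item2).
Round 3: (4) [visible(item2) & blue(item2) -> valid(item2)]. Adds valid(item2).
Round 4: (8) [valid(item2) & green(item2) -> wooden(item2)]. Adds wooden(item2).
Derived: cold(item2) (round 2), bird(item2) (round 1), valid(item2) (round 3). approved(item2) never appears in any round.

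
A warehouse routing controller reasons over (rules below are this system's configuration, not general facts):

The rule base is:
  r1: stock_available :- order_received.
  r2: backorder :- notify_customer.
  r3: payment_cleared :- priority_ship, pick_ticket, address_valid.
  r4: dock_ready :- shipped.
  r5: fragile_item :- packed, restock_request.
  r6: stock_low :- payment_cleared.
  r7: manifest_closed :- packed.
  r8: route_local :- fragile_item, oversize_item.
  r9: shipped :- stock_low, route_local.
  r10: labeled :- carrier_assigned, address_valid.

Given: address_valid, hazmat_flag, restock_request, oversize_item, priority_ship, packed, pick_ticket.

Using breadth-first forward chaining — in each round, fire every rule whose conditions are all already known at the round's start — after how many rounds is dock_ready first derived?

Round 1: r3 [payment_cleared :- priority_ship, pick_ticket, address_valid.]; r5 [fragile_item :- packed, restock_request.]; r7 [manifest_closed :- packed.]. New: payment_cleared, fragile_item, manifest_closed.
Round 2: r6 [stock_low :- payment_cleared.]; r8 [route_local :- fragile_item, oversize_item.]. New: stock_low, route_local.
Round 3: r9 [shipped :- stock_low, route_local.]. New: shipped.
Round 4: r4 [dock_ready :- shipped.]. New: dock_ready.
dock_ready first appears in round 4.

4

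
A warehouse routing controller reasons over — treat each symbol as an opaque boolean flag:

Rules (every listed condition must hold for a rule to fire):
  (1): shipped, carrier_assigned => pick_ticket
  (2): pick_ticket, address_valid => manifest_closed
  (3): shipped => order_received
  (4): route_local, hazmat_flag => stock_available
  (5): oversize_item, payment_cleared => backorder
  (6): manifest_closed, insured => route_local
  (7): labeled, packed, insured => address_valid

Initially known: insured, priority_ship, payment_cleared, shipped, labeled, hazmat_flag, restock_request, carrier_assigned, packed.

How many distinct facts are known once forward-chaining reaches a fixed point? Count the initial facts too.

Round 1 — (1), (3), (7), derive pick_ticket, order_received, address_valid.
Round 2 — (2), derive manifest_closed.
Round 3 — (6), derive route_local.
Round 4 — (4), derive stock_available.
Closure: {address_valid, carrier_assigned, hazmat_flag, insured, labeled, manifest_closed, order_received, packed, payment_cleared, pick_ticket, priority_ship, restock_request, route_local, shipped, stock_available} — 15 facts.

15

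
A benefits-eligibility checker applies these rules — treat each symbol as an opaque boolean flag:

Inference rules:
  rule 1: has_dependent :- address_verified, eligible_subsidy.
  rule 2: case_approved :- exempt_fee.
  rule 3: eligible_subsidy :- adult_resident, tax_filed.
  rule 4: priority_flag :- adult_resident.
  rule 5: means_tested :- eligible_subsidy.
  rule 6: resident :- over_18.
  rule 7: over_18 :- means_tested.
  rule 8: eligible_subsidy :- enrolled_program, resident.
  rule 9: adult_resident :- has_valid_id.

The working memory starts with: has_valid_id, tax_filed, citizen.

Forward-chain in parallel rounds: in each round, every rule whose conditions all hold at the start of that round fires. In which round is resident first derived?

Round 1: rule 9 [adult_resident :- has_valid_id.]. Adds adult_resident.
Round 2: rule 3 [eligible_subsidy :- adult_resident, tax_filed.]; rule 4 [priority_flag :- adult_resident.]. Adds eligible_subsidy, priority_flag.
Round 3: rule 5 [means_tested :- eligible_subsidy.]. Adds means_tested.
Round 4: rule 7 [over_18 :- means_tested.]. Adds over_18.
Round 5: rule 6 [resident :- over_18.]. Adds resident.
resident first appears in round 5.

5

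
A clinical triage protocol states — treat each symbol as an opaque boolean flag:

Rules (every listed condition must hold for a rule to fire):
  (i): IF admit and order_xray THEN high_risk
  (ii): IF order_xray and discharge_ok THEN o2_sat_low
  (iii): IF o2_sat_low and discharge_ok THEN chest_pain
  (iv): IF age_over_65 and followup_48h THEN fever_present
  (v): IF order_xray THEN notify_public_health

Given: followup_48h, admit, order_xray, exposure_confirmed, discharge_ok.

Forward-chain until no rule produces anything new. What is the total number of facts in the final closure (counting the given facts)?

Round 1: (i) [IF admit and order_xray THEN high_risk]; (ii) [IF order_xray and discharge_ok THEN o2_sat_low]; (v) [IF order_xray THEN notify_public_health]. New: high_risk, o2_sat_low, notify_public_health.
Round 2: (iii) [IF o2_sat_low and discharge_ok THEN chest_pain]. New: chest_pain.
Closure: {admit, chest_pain, discharge_ok, exposure_confirmed, followup_48h, high_risk, notify_public_health, o2_sat_low, order_xray} — 9 facts.

9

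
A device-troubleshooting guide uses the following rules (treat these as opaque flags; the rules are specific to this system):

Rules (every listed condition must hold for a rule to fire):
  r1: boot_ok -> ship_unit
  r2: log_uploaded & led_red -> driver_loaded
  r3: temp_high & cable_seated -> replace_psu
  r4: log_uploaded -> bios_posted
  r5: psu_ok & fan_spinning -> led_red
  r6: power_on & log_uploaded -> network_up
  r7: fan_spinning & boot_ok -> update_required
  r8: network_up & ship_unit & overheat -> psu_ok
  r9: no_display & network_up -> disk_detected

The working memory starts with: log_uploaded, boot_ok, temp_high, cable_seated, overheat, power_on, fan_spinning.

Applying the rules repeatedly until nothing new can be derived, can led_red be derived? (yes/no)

[1] r1 [boot_ok -> ship_unit]; r3 [temp_high & cable_seated -> replace_psu]; r4 [log_uploaded -> bios_posted]; r6 [power_on & log_uploaded -> network_up]; r7 [fan_spinning & boot_ok -> update_required]. ⇒ new: ship_unit, replace_psu, bios_posted, network_up, update_required.
[2] r8 [network_up & ship_unit & overheat -> psu_ok]. ⇒ new: psu_ok.
[3] r5 [psu_ok & fan_spinning -> led_red]. ⇒ new: led_red.
[4] r2 [log_uploaded & led_red -> driver_loaded]. ⇒ new: driver_loaded.
led_red appears in round 3, so it is derivable.

yes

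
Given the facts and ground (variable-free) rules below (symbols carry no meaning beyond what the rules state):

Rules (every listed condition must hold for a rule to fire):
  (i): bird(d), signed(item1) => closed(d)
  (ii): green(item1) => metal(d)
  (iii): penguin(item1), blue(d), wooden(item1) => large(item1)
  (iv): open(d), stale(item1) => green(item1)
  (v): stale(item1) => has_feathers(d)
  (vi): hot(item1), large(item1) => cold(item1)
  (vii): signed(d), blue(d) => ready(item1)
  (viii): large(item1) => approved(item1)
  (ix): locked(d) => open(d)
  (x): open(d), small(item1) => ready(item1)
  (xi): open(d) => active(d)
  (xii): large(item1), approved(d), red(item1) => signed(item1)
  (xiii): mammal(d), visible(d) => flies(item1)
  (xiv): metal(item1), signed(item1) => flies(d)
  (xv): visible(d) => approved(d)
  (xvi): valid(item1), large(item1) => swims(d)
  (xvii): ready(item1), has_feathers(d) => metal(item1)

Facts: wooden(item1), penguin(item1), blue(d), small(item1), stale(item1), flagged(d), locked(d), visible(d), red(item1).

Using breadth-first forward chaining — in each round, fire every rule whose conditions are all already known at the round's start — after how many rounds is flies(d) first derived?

Round 1 fires (iii), (v), (ix), (xv), giving large(item1), has_feathers(d), open(d), approved(d).
Round 2 fires (iv), (viii), (x), (xi), (xii), giving green(item1), approved(item1), ready(item1), active(d), signed(item1).
Round 3 fires (ii), (xvii), giving metal(d), metal(item1).
Round 4 fires (xiv), giving flies(d).
flies(d) first appears in round 4.

4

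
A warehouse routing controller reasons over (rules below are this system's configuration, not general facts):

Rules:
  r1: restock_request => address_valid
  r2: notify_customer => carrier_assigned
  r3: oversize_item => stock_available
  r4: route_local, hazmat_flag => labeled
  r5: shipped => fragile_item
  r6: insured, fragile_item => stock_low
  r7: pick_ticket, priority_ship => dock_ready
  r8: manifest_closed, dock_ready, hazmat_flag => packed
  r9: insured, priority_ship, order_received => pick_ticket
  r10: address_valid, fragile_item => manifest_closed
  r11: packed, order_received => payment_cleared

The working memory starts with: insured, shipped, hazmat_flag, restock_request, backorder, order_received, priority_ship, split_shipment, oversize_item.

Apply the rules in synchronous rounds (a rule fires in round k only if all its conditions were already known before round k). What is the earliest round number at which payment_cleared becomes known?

Round 1 — r1, r3, r5, r9, derive address_valid, stock_available, fragile_item, pick_ticket.
Round 2 — r6, r7, r10, derive stock_low, dock_ready, manifest_closed.
Round 3 — r8, derive packed.
Round 4 — r11, derive payment_cleared.
payment_cleared first appears in round 4.

4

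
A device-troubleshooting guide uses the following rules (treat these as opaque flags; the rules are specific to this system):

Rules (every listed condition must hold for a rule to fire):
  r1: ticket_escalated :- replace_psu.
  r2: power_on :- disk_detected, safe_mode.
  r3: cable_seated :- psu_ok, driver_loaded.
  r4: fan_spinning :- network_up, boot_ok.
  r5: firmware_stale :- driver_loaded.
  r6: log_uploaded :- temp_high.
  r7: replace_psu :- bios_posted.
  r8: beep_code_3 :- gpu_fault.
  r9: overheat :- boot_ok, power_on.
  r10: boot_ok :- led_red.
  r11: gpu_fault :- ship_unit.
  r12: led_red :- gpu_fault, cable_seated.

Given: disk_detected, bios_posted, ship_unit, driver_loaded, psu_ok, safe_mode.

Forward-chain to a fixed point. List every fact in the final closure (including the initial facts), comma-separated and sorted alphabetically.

beep_code_3, bios_posted, boot_ok, cable_seated, disk_detected, driver_loaded, firmware_stale, gpu_fault, led_red, overheat, power_on, psu_ok, replace_psu, safe_mode, ship_unit, ticket_escalated

Round 1: r2 [power_on :- disk_detected, safe_mode.]; r3 [cable_seated :- psu_ok, driver_loaded.]; r5 [firmware_stale :- driver_loaded.]; r7 [replace_psu :- bios_posted.]; r11 [gpu_fault :- ship_unit.]. New: power_on, cable_seated, firmware_stale, replace_psu, gpu_fault.
Round 2: r1 [ticket_escalated :- replace_psu.]; r8 [beep_code_3 :- gpu_fault.]; r12 [led_red :- gpu_fault, cable_seated.]. New: ticket_escalated, beep_code_3, led_red.
Round 3: r10 [boot_ok :- led_red.]. New: boot_ok.
Round 4: r9 [overheat :- boot_ok, power_on.]. New: overheat.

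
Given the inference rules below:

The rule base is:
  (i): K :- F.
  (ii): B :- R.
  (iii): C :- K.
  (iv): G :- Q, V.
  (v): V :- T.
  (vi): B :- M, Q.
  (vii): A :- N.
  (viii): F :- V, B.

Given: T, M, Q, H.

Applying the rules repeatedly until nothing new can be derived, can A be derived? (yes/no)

Round 1: (v) [V :- T.]; (vi) [B :- M, Q.]. New: V, B.
Round 2: (iv) [G :- Q, V.]; (viii) [F :- V, B.]. New: G, F.
Round 3: (i) [K :- F.]. New: K.
Round 4: (iii) [C :- K.]. New: C.
Fixed point reached. A is concluded only by (vii); (vii) needs N (never derived).

no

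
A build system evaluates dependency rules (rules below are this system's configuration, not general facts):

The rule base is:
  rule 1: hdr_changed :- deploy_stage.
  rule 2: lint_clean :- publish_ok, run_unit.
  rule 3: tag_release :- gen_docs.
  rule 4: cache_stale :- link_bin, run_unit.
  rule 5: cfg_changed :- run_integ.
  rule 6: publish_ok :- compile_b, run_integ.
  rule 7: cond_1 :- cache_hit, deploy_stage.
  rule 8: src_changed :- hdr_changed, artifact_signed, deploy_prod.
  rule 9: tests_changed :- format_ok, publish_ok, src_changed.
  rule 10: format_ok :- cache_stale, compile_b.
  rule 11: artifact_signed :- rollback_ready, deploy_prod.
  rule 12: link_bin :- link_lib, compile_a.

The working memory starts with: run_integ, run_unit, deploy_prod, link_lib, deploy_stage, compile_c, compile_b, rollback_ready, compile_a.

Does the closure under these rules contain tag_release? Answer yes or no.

Round 1 fires rule 1, rule 5, rule 6, rule 11, rule 12, giving hdr_changed, cfg_changed, publish_ok, artifact_signed, link_bin.
Round 2 fires rule 2, rule 4, rule 8, giving lint_clean, cache_stale, src_changed.
Round 3 fires rule 10, giving format_ok.
Round 4 fires rule 9, giving tests_changed.
Fixed point reached. tag_release is concluded only by rule 3; rule 3 needs gen_docs (never derived).

no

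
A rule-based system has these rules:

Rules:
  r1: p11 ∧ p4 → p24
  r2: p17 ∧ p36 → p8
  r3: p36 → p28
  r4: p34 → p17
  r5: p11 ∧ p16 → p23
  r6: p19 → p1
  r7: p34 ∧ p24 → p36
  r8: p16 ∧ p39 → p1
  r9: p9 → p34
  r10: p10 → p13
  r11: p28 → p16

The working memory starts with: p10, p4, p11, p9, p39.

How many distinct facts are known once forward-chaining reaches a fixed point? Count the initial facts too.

15

[1] r1 [p11 ∧ p4 → p24]; r9 [p9 → p34]; r10 [p10 → p13]. ⇒ new: p24, p34, p13.
[2] r4 [p34 → p17]; r7 [p34 ∧ p24 → p36]. ⇒ new: p17, p36.
[3] r2 [p17 ∧ p36 → p8]; r3 [p36 → p28]. ⇒ new: p8, p28.
[4] r11 [p28 → p16]. ⇒ new: p16.
[5] r5 [p11 ∧ p16 → p23]; r8 [p16 ∧ p39 → p1]. ⇒ new: p23, p1.
Closure: {p1, p10, p11, p13, p16, p17, p23, p24, p28, p34, p36, p39, p4, p8, p9} — 15 facts.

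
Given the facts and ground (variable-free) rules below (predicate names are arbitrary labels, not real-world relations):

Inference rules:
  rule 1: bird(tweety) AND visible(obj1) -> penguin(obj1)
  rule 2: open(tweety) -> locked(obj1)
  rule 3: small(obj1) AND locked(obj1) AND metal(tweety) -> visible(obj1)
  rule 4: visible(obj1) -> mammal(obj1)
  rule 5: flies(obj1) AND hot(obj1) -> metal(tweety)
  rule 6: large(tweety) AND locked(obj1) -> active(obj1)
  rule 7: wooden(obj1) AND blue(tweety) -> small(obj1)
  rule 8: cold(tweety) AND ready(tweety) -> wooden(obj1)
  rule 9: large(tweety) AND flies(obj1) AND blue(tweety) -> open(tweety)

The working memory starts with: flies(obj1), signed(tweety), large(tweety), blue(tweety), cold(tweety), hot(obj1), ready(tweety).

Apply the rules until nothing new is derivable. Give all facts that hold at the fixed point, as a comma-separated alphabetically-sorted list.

active(obj1), blue(tweety), cold(tweety), flies(obj1), hot(obj1), large(tweety), locked(obj1), mammal(obj1), metal(tweety), open(tweety), ready(tweety), signed(tweety), small(obj1), visible(obj1), wooden(obj1)

Round 1: rule 5 [flies(obj1) AND hot(obj1) -> metal(tweety)]; rule 8 [cold(tweety) AND ready(tweety) -> wooden(obj1)]; rule 9 [large(tweety) AND flies(obj1) AND blue(tweety) -> open(tweety)]. New: metal(tweety), wooden(obj1), open(tweety).
Round 2: rule 2 [open(tweety) -> locked(obj1)]; rule 7 [wooden(obj1) AND blue(tweety) -> small(obj1)]. New: locked(obj1), small(obj1).
Round 3: rule 3 [small(obj1) AND locked(obj1) AND metal(tweety) -> visible(obj1)]; rule 6 [large(tweety) AND locked(obj1) -> active(obj1)]. New: visible(obj1), active(obj1).
Round 4: rule 4 [visible(obj1) -> mammal(obj1)]. New: mammal(obj1).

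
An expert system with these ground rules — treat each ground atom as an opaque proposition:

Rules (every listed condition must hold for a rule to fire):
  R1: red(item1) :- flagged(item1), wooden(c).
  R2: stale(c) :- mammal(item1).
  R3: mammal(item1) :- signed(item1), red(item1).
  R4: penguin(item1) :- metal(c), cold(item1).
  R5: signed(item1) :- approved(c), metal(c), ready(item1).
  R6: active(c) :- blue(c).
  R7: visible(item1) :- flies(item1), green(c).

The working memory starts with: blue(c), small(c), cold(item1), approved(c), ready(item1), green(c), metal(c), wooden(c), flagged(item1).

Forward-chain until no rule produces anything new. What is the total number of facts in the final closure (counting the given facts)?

Round 1 — R1, R4, R5, R6, derive red(item1), penguin(item1), signed(item1), active(c).
Round 2 — R3, derive mammal(item1).
Round 3 — R2, derive stale(c).
Closure: {active(c), approved(c), blue(c), cold(item1), flagged(item1), green(c), mammal(item1), metal(c), penguin(item1), ready(item1), red(item1), signed(item1), small(c), stale(c), wooden(c)} — 15 facts.

15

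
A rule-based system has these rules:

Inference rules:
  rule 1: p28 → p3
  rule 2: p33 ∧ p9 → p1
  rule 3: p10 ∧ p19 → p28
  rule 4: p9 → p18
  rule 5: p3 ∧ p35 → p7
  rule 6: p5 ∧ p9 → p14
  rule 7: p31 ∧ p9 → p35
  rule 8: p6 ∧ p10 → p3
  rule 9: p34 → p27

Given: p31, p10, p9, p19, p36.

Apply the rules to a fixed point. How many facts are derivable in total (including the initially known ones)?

Round 1 fires rule 3, rule 4, rule 7, giving p28, p18, p35.
Round 2 fires rule 1, giving p3.
Round 3 fires rule 5, giving p7.
Closure: {p10, p18, p19, p28, p3, p31, p35, p36, p7, p9} — 10 facts.

10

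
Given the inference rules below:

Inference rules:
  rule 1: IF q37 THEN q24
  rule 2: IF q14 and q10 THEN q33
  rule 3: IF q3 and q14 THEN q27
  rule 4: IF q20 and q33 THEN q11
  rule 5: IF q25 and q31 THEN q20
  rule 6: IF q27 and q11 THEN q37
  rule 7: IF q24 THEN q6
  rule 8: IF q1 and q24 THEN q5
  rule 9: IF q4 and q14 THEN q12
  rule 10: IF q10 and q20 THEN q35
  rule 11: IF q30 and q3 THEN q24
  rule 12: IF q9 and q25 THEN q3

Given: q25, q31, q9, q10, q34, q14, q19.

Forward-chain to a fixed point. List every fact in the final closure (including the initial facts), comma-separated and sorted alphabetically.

Round 1 fires rule 2, rule 5, rule 12, giving q33, q20, q3.
Round 2 fires rule 3, rule 4, rule 10, giving q27, q11, q35.
Round 3 fires rule 6, giving q37.
Round 4 fires rule 1, giving q24.
Round 5 fires rule 7, giving q6.

q10, q11, q14, q19, q20, q24, q25, q27, q3, q31, q33, q34, q35, q37, q6, q9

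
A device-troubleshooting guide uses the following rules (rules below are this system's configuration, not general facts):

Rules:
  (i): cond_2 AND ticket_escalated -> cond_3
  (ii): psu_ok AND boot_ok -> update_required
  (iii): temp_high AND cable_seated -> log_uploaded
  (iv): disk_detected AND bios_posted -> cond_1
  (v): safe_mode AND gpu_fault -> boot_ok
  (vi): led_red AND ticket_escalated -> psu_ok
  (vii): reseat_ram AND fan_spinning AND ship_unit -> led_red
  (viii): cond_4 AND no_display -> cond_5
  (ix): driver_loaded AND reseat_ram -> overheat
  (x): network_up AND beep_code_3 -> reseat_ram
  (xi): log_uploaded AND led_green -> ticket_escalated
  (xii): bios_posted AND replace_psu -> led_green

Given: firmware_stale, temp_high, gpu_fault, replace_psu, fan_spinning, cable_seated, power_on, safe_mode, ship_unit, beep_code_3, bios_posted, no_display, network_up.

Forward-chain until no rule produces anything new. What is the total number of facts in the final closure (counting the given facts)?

21

[1] (iii) [temp_high AND cable_seated -> log_uploaded]; (v) [safe_mode AND gpu_fault -> boot_ok]; (x) [network_up AND beep_code_3 -> reseat_ram]; (xii) [bios_posted AND replace_psu -> led_green]. ⇒ new: log_uploaded, boot_ok, reseat_ram, led_green.
[2] (vii) [reseat_ram AND fan_spinning AND ship_unit -> led_red]; (xi) [log_uploaded AND led_green -> ticket_escalated]. ⇒ new: led_red, ticket_escalated.
[3] (vi) [led_red AND ticket_escalated -> psu_ok]. ⇒ new: psu_ok.
[4] (ii) [psu_ok AND boot_ok -> update_required]. ⇒ new: update_required.
Closure: {beep_code_3, bios_posted, boot_ok, cable_seated, fan_spinning, firmware_stale, gpu_fault, led_green, led_red, log_uploaded, network_up, no_display, power_on, psu_ok, replace_psu, reseat_ram, safe_mode, ship_unit, temp_high, ticket_escalated, update_required} — 21 facts.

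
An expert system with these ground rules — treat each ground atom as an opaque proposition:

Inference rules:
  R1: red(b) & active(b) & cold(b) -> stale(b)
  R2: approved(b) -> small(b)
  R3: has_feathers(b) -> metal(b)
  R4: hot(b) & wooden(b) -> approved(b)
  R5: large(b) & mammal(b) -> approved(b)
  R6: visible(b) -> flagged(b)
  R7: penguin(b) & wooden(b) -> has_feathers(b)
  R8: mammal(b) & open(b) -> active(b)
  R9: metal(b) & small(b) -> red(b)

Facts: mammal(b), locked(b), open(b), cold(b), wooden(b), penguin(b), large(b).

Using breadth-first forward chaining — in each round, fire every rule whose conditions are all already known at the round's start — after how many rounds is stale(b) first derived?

Round 1 — R5, R7, R8, derive approved(b), has_feathers(b), active(b).
Round 2 — R2, R3, derive small(b), metal(b).
Round 3 — R9, derive red(b).
Round 4 — R1, derive stale(b).
stale(b) first appears in round 4.

4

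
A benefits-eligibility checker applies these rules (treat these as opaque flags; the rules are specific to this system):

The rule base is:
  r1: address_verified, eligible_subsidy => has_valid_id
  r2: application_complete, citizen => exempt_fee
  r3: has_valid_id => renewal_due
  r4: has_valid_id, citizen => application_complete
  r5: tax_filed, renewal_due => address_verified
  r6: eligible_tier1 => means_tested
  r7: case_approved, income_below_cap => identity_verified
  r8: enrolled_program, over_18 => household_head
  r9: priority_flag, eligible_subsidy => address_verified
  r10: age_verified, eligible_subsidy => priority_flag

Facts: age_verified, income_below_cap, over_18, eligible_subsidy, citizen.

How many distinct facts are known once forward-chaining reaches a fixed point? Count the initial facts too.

11

Round 1: r10 [age_verified, eligible_subsidy => priority_flag]. New: priority_flag.
Round 2: r9 [priority_flag, eligible_subsidy => address_verified]. New: address_verified.
Round 3: r1 [address_verified, eligible_subsidy => has_valid_id]. New: has_valid_id.
Round 4: r3 [has_valid_id => renewal_due]; r4 [has_valid_id, citizen => application_complete]. New: renewal_due, application_complete.
Round 5: r2 [application_complete, citizen => exempt_fee]. New: exempt_fee.
Closure: {address_verified, age_verified, application_complete, citizen, eligible_subsidy, exempt_fee, has_valid_id, income_below_cap, over_18, priority_flag, renewal_due} — 11 facts.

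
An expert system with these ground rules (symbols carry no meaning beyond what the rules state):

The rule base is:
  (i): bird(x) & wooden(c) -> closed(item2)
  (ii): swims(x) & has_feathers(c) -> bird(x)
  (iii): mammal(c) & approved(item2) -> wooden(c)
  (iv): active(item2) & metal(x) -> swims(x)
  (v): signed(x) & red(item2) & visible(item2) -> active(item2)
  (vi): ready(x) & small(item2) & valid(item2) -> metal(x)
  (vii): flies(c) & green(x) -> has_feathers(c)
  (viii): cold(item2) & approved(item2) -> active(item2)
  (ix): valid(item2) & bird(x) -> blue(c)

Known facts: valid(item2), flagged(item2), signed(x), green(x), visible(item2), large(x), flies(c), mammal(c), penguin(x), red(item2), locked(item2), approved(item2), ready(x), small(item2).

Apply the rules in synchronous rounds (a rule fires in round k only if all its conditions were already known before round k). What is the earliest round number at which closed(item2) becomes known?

4

Round 1: (iii) [mammal(c) & approved(item2) -> wooden(c)]; (v) [signed(x) & red(item2) & visible(item2) -> active(item2)]; (vi) [ready(x) & small(item2) & valid(item2) -> metal(x)]; (vii) [flies(c) & green(x) -> has_feathers(c)]. New: wooden(c), active(item2), metal(x), has_feathers(c).
Round 2: (iv) [active(item2) & metal(x) -> swims(x)]. New: swims(x).
Round 3: (ii) [swims(x) & has_feathers(c) -> bird(x)]. New: bird(x).
Round 4: (i) [bird(x) & wooden(c) -> closed(item2)]; (ix) [valid(item2) & bird(x) -> blue(c)]. New: closed(item2), blue(c).
closed(item2) first appears in round 4.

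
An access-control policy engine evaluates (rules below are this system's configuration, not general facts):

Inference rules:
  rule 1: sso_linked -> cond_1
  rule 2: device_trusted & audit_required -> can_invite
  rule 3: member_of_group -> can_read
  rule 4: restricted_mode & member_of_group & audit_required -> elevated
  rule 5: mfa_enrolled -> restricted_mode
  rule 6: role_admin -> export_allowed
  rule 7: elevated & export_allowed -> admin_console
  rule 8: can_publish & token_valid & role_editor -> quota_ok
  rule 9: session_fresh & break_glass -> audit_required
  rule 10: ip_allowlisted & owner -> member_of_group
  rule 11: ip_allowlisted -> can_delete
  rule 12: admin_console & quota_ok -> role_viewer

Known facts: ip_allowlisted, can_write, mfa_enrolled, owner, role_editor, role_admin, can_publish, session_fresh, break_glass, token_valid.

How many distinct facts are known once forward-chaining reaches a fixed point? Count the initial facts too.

Round 1 — rule 5, rule 6, rule 8, rule 9, rule 10, rule 11, derive restricted_mode, export_allowed, quota_ok, audit_required, member_of_group, can_delete.
Round 2 — rule 3, rule 4, derive can_read, elevated.
Round 3 — rule 7, derive admin_console.
Round 4 — rule 12, derive role_viewer.
Closure: {admin_console, audit_required, break_glass, can_delete, can_publish, can_read, can_write, elevated, export_allowed, ip_allowlisted, member_of_group, mfa_enrolled, owner, quota_ok, restricted_mode, role_admin, role_editor, role_viewer, session_fresh, token_valid} — 20 facts.

20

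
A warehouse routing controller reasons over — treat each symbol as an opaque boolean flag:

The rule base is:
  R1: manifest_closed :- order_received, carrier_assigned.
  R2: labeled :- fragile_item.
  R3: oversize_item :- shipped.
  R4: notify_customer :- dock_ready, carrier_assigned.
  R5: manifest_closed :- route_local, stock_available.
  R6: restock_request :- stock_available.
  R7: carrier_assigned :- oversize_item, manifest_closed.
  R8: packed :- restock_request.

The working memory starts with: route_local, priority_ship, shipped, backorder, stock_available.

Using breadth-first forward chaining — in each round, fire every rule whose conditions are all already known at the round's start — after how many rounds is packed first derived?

Round 1: R3 [oversize_item :- shipped.]; R5 [manifest_closed :- route_local, stock_available.]; R6 [restock_request :- stock_available.]. New: oversize_item, manifest_closed, restock_request.
Round 2: R7 [carrier_assigned :- oversize_item, manifest_closed.]; R8 [packed :- restock_request.]. New: carrier_assigned, packed.
packed first appears in round 2.

2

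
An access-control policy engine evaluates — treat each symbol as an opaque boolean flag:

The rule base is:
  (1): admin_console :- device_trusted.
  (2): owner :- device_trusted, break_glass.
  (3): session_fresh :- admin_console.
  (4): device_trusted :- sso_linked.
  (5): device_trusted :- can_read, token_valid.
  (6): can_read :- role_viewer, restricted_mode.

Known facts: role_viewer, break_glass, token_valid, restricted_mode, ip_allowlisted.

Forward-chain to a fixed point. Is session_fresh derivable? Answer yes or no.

yes

[1] (6) [can_read :- role_viewer, restricted_mode.]. ⇒ new: can_read.
[2] (5) [device_trusted :- can_read, token_valid.]. ⇒ new: device_trusted.
[3] (1) [admin_console :- device_trusted.]; (2) [owner :- device_trusted, break_glass.]. ⇒ new: admin_console, owner.
[4] (3) [session_fresh :- admin_console.]. ⇒ new: session_fresh.
session_fresh appears in round 4, so it is derivable.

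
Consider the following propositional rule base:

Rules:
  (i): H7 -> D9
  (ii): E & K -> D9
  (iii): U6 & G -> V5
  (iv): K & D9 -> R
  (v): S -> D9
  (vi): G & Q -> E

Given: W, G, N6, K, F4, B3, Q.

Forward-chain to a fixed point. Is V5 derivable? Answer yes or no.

[1] (vi) [G & Q -> E]. ⇒ new: E.
[2] (ii) [E & K -> D9]. ⇒ new: D9.
[3] (iv) [K & D9 -> R]. ⇒ new: R.
Fixed point reached. V5 is concluded only by (iii); (iii) needs U6 (never derived).

no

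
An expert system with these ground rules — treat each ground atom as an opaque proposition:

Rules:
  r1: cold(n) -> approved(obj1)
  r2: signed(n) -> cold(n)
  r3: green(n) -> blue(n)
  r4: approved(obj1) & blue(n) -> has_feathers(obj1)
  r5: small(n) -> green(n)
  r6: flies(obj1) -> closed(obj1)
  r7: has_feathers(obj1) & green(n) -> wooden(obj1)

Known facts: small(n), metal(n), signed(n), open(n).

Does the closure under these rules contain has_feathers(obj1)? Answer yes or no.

Round 1 — r2, r5, derive cold(n), green(n).
Round 2 — r1, r3, derive approved(obj1), blue(n).
Round 3 — r4, derive has_feathers(obj1).
Round 4 — r7, derive wooden(obj1).
has_feathers(obj1) appears in round 3, so it is derivable.

yes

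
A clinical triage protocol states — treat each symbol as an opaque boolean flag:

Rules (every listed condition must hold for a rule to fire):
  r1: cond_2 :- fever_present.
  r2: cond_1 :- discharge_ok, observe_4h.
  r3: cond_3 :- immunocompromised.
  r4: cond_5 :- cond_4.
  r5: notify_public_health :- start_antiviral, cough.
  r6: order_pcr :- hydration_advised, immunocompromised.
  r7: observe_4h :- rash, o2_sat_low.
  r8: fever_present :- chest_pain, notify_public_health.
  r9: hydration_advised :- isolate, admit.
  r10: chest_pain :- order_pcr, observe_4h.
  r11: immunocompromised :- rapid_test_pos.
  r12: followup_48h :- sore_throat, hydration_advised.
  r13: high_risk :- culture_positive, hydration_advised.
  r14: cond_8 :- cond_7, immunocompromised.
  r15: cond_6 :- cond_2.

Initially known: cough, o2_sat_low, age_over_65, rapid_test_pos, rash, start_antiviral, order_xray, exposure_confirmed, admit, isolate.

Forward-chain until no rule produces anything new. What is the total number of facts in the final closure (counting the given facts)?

20

[1] r5 [notify_public_health :- start_antiviral, cough.]; r7 [observe_4h :- rash, o2_sat_low.]; r9 [hydration_advised :- isolate, admit.]; r11 [immunocompromised :- rapid_test_pos.]. ⇒ new: notify_public_health, observe_4h, hydration_advised, immunocompromised.
[2] r3 [cond_3 :- immunocompromised.]; r6 [order_pcr :- hydration_advised, immunocompromised.]. ⇒ new: cond_3, order_pcr.
[3] r10 [chest_pain :- order_pcr, observe_4h.]. ⇒ new: chest_pain.
[4] r8 [fever_present :- chest_pain, notify_public_health.]. ⇒ new: fever_present.
[5] r1 [cond_2 :- fever_present.]. ⇒ new: cond_2.
[6] r15 [cond_6 :- cond_2.]. ⇒ new: cond_6.
Closure: {admit, age_over_65, chest_pain, cond_2, cond_3, cond_6, cough, exposure_confirmed, fever_present, hydration_advised, immunocompromised, isolate, notify_public_health, o2_sat_low, observe_4h, order_pcr, order_xray, rapid_test_pos, rash, start_antiviral} — 20 facts.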